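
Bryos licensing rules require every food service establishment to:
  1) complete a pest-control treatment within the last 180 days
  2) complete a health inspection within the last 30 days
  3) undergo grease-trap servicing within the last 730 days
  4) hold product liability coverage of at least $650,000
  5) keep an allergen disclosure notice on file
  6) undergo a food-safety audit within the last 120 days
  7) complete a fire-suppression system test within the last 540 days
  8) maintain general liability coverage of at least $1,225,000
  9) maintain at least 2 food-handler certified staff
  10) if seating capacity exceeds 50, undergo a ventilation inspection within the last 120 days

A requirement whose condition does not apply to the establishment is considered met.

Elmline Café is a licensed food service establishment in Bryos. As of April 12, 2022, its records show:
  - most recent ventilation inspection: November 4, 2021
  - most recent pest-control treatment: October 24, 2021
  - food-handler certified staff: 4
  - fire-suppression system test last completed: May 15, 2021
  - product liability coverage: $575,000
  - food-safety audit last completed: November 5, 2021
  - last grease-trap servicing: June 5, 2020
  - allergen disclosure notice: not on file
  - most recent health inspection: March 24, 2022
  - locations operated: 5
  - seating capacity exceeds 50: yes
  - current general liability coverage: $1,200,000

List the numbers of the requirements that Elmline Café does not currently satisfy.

4, 5, 6, 8, 10

1. pest-control treatment 170 days ago vs limit 180 → met
2. health inspection 19 days ago vs limit 30 → met
3. grease-trap servicing 676 days ago vs limit 730 → met
4. product liability coverage $575,000 < $650,000 → not met
5. allergen disclosure notice absent → not met
6. food-safety audit 158 days ago vs limit 120 → not met
7. fire-suppression system test 332 days ago vs limit 540 → met
8. general liability coverage $1,200,000 < $1,225,000 → not met
9. food-handler certified staff 4 ≥ 2 → met
10. condition 'seating capacity exceeds 50' holds; ventilation inspection 159 days ago vs limit 120 → not met
Not met: 4, 5, 6, 8, 10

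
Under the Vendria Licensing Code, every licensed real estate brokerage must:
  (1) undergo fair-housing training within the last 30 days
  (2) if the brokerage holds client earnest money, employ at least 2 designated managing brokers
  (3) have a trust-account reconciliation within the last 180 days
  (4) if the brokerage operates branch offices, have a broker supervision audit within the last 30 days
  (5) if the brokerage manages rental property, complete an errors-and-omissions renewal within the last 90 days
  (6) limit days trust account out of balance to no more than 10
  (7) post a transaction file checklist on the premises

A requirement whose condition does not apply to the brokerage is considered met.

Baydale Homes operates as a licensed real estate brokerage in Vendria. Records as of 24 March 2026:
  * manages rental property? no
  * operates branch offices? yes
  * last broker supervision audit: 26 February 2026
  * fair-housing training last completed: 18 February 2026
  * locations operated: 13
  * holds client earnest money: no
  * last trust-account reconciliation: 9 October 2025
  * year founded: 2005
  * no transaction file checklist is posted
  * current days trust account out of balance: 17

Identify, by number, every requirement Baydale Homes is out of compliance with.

1, 6, 7

1. fair-housing training 34 days ago vs limit 30 → not met
2. condition 'holds client earnest money' does not hold → requirement n/a → met
3. trust-account reconciliation 166 days ago vs limit 180 → met
4. condition 'operates branch offices' holds; broker supervision audit 26 days ago vs limit 30 → met
5. condition 'manages rental property' does not hold → requirement n/a → met
6. days trust account out of balance 17 > 10 → not met
7. transaction file checklist absent → not met
Not met: 1, 6, 7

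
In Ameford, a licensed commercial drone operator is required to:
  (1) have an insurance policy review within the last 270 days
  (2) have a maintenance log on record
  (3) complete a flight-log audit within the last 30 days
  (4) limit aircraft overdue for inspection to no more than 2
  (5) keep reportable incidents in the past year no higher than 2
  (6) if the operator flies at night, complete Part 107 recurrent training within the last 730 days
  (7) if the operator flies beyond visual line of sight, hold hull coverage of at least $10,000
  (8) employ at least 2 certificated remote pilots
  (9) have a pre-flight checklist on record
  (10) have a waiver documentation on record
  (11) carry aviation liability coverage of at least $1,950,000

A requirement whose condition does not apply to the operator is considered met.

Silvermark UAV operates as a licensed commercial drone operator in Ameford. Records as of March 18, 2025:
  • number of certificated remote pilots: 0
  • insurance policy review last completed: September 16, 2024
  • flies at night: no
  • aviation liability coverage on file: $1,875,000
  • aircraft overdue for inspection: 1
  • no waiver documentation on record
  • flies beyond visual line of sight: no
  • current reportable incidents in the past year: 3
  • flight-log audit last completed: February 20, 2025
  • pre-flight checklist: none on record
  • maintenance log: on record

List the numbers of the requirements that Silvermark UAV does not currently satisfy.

5, 8, 9, 10, 11

1. insurance policy review 183 days ago vs limit 270 → met
2. maintenance log present → met
3. flight-log audit 26 days ago vs limit 30 → met
4. aircraft overdue for inspection 1 ≤ 2 → met
5. reportable incidents in the past year 3 > 2 → not met
6. condition 'flies at night' does not hold → requirement n/a → met
7. condition 'flies beyond visual line of sight' does not hold → requirement n/a → met
8. certificated remote pilots 0 < 2 → not met
9. pre-flight checklist absent → not met
10. waiver documentation absent → not met
11. aviation liability coverage $1,875,000 < $1,950,000 → not met
Not met: 5, 8, 9, 10, 11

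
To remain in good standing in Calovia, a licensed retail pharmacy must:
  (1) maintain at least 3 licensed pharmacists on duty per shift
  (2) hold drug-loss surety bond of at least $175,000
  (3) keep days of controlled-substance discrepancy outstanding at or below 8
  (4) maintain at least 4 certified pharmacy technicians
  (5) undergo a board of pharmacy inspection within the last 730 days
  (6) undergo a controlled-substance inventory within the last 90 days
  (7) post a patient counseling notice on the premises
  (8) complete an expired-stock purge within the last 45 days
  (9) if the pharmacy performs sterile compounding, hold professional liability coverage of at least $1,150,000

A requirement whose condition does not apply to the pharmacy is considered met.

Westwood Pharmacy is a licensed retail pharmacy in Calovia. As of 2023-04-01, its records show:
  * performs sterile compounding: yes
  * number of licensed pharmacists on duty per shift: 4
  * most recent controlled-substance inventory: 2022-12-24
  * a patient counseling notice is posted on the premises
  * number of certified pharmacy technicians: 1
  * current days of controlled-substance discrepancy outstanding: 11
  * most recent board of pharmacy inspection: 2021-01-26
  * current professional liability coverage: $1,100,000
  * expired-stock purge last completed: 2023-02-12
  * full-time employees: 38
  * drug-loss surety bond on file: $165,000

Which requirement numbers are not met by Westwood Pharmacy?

2, 3, 4, 5, 6, 8, 9

1. licensed pharmacists on duty per shift 4 ≥ 3 → met
2. drug-loss surety bond $165,000 < $175,000 → not met
3. days of controlled-substance discrepancy outstanding 11 > 8 → not met
4. certified pharmacy technicians 1 < 4 → not met
5. board of pharmacy inspection 795 days ago vs limit 730 → not met
6. controlled-substance inventory 98 days ago vs limit 90 → not met
7. patient counseling notice present → met
8. expired-stock purge 48 days ago vs limit 45 → not met
9. condition 'performs sterile compounding' holds; professional liability coverage $1,100,000 < $1,150,000 → not met
Not met: 2, 3, 4, 5, 6, 8, 9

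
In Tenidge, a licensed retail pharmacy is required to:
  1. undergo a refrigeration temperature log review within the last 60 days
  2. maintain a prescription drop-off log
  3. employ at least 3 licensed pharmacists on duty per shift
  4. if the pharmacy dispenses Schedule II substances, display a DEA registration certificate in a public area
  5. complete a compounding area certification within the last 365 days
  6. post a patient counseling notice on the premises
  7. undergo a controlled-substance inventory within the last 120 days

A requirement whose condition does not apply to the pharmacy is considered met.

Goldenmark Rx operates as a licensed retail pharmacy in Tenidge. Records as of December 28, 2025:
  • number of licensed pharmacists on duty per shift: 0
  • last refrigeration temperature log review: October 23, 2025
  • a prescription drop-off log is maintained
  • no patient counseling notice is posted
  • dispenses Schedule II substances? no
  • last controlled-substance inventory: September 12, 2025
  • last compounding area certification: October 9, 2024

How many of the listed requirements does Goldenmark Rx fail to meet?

4

1. refrigeration temperature log review 66 days ago vs limit 60 → not met
2. prescription drop-off log present → met
3. licensed pharmacists on duty per shift 0 < 3 → not met
4. condition 'dispenses Schedule II substances' does not hold → requirement n/a → met
5. compounding area certification 445 days ago vs limit 365 → not met
6. patient counseling notice absent → not met
7. controlled-substance inventory 107 days ago vs limit 120 → met
Not met: 4 of 7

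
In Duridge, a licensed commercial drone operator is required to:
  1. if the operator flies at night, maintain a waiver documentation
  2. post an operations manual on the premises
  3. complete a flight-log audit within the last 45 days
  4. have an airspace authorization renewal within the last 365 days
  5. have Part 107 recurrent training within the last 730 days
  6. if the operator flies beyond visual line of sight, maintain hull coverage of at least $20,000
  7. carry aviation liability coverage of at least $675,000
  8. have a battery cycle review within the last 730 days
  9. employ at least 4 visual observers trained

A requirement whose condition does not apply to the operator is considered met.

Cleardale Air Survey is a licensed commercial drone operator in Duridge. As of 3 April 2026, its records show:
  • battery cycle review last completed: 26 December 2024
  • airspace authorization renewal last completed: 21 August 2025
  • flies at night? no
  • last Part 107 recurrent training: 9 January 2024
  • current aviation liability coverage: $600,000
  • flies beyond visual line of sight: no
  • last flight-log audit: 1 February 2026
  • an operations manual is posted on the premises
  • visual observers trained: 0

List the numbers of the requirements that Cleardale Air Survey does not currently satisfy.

1. condition 'flies at night' does not hold → requirement n/a → met
2. operations manual present → met
3. flight-log audit 61 days ago vs limit 45 → not met
4. airspace authorization renewal 225 days ago vs limit 365 → met
5. Part 107 recurrent training 815 days ago vs limit 730 → not met
6. condition 'flies beyond visual line of sight' does not hold → requirement n/a → met
7. aviation liability coverage $600,000 < $675,000 → not met
8. battery cycle review 463 days ago vs limit 730 → met
9. visual observers trained 0 < 4 → not met
Not met: 3, 5, 7, 9

3, 5, 7, 9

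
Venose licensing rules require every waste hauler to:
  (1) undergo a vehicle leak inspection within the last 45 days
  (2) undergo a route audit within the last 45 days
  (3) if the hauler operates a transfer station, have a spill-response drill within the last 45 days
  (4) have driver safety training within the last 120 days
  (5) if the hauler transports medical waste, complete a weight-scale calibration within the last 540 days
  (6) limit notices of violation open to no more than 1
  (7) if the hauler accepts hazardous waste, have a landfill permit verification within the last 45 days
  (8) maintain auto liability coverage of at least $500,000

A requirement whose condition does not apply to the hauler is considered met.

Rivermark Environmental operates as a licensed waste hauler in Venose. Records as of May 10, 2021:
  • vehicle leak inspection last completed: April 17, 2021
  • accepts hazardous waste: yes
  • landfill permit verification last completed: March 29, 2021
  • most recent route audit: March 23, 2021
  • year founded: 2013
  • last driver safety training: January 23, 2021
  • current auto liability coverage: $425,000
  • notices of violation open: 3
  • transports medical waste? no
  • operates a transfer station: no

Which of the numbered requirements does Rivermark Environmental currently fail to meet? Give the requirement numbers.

1. vehicle leak inspection 23 days ago vs limit 45 → met
2. route audit 48 days ago vs limit 45 → not met
3. condition 'operates a transfer station' does not hold → requirement n/a → met
4. driver safety training 107 days ago vs limit 120 → met
5. condition 'transports medical waste' does not hold → requirement n/a → met
6. notices of violation open 3 > 1 → not met
7. condition 'accepts hazardous waste' holds; landfill permit verification 42 days ago vs limit 45 → met
8. auto liability coverage $425,000 < $500,000 → not met
Not met: 2, 6, 8

2, 6, 8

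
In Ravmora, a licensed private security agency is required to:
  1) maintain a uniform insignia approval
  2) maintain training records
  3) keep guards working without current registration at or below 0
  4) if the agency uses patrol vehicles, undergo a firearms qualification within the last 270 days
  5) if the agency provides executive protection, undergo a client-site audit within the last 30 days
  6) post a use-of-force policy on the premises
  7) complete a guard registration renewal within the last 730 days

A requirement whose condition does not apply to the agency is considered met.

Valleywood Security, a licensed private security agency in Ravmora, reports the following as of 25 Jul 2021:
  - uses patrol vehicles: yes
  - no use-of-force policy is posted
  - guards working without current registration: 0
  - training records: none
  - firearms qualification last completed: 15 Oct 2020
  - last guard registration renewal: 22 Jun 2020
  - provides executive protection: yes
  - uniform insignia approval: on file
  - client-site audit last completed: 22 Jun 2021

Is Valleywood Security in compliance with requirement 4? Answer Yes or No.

No

4. condition 'uses patrol vehicles' holds; firearms qualification 283 days ago vs limit 270 → not met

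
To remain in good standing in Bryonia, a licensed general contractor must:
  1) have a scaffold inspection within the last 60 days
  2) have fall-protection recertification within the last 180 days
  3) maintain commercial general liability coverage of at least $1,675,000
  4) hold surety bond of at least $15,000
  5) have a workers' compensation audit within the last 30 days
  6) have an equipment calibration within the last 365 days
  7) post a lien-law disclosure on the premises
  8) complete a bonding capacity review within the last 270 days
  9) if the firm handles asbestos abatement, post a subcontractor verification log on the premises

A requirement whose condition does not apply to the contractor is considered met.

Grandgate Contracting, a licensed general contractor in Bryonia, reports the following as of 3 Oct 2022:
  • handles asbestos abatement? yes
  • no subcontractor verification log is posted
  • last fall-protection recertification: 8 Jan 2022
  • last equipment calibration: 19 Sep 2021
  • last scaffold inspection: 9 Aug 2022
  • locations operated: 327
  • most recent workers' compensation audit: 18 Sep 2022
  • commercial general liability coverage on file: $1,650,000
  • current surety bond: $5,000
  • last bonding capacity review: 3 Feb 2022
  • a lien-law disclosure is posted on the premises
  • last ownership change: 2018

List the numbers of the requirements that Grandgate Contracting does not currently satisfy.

1. scaffold inspection 55 days ago vs limit 60 → met
2. fall-protection recertification 268 days ago vs limit 180 → not met
3. commercial general liability coverage $1,650,000 < $1,675,000 → not met
4. surety bond $5,000 < $15,000 → not met
5. workers' compensation audit 15 days ago vs limit 30 → met
6. equipment calibration 379 days ago vs limit 365 → not met
7. lien-law disclosure present → met
8. bonding capacity review 242 days ago vs limit 270 → met
9. condition 'handles asbestos abatement' holds; subcontractor verification log absent → not met
Not met: 2, 3, 4, 6, 9

2, 3, 4, 6, 9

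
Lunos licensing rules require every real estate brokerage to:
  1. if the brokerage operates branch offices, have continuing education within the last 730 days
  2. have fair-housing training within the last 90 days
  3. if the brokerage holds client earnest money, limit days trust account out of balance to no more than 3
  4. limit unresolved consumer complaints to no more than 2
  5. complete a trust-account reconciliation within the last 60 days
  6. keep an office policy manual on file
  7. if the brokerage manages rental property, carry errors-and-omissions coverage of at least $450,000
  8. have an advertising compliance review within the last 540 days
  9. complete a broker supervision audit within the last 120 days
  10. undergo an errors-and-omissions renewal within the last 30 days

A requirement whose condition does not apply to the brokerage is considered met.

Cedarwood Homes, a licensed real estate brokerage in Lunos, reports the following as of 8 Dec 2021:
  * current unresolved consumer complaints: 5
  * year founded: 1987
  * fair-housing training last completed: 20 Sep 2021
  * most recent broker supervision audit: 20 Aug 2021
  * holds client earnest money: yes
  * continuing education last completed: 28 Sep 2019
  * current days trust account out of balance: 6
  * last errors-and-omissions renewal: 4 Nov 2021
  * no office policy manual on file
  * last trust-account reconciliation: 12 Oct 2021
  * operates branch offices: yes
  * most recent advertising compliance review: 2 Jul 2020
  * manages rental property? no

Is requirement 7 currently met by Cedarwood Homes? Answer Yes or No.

Yes

7. condition 'manages rental property' does not hold → requirement n/a → met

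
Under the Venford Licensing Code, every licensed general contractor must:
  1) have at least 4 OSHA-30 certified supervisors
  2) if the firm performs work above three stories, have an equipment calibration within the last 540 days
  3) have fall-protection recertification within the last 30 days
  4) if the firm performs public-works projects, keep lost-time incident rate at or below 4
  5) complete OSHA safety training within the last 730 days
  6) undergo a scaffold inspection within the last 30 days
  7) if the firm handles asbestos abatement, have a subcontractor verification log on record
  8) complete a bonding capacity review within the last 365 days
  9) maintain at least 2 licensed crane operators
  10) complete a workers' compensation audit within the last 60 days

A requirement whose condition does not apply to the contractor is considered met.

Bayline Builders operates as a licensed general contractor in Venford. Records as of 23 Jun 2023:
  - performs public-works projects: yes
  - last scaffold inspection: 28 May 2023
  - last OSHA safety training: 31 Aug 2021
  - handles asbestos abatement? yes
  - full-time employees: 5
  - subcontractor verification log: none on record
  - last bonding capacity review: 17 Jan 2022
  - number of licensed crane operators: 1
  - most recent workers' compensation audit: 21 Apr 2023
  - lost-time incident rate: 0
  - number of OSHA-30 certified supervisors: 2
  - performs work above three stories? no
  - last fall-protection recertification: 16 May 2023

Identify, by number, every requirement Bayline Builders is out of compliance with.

1, 3, 7, 8, 9, 10

1. OSHA-30 certified supervisors 2 < 4 → not met
2. condition 'performs work above three stories' does not hold → requirement n/a → met
3. fall-protection recertification 38 days ago vs limit 30 → not met
4. condition 'performs public-works projects' holds; lost-time incident rate 0 ≤ 4 → met
5. OSHA safety training 661 days ago vs limit 730 → met
6. scaffold inspection 26 days ago vs limit 30 → met
7. condition 'handles asbestos abatement' holds; subcontractor verification log absent → not met
8. bonding capacity review 522 days ago vs limit 365 → not met
9. licensed crane operators 1 < 2 → not met
10. workers' compensation audit 63 days ago vs limit 60 → not met
Not met: 1, 3, 7, 8, 9, 10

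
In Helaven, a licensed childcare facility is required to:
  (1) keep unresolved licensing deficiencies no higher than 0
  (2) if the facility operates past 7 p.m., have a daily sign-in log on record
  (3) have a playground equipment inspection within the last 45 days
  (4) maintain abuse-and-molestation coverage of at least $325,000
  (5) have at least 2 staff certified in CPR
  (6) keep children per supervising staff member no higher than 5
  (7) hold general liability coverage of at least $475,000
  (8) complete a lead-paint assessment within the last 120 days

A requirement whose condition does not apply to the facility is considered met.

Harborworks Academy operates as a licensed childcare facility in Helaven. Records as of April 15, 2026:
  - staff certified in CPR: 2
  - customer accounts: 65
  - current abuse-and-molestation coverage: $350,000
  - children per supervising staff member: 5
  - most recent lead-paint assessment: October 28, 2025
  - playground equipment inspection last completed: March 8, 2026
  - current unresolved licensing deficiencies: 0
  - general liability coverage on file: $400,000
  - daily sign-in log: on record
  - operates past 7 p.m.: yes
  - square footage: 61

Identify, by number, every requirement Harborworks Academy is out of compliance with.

1. unresolved licensing deficiencies 0 ≤ 0 → met
2. condition 'operates past 7 p.m.' holds; daily sign-in log present → met
3. playground equipment inspection 38 days ago vs limit 45 → met
4. abuse-and-molestation coverage $350,000 ≥ $325,000 → met
5. staff certified in CPR 2 ≥ 2 → met
6. children per supervising staff member 5 ≤ 5 → met
7. general liability coverage $400,000 < $475,000 → not met
8. lead-paint assessment 169 days ago vs limit 120 → not met
Not met: 7, 8

7, 8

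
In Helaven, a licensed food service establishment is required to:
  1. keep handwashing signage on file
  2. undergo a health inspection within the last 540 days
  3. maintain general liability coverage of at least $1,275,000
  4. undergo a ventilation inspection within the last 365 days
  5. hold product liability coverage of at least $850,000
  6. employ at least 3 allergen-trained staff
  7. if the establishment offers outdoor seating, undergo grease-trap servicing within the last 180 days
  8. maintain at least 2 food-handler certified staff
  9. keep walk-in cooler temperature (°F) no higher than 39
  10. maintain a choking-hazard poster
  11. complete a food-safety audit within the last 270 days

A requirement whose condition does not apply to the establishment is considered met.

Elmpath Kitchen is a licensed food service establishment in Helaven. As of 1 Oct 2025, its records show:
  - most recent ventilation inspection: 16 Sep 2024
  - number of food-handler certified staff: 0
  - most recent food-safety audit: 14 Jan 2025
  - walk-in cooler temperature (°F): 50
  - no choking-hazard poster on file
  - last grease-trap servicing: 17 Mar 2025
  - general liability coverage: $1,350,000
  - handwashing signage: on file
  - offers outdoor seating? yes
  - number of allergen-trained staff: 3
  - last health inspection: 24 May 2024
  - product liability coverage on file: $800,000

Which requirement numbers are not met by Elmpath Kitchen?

4, 5, 7, 8, 9, 10

1. handwashing signage present → met
2. health inspection 495 days ago vs limit 540 → met
3. general liability coverage $1,350,000 ≥ $1,275,000 → met
4. ventilation inspection 380 days ago vs limit 365 → not met
5. product liability coverage $800,000 < $850,000 → not met
6. allergen-trained staff 3 ≥ 3 → met
7. condition 'offers outdoor seating' holds; grease-trap servicing 198 days ago vs limit 180 → not met
8. food-handler certified staff 0 < 2 → not met
9. walk-in cooler temperature (°F) 50 > 39 → not met
10. choking-hazard poster absent → not met
11. food-safety audit 260 days ago vs limit 270 → met
Not met: 4, 5, 7, 8, 9, 10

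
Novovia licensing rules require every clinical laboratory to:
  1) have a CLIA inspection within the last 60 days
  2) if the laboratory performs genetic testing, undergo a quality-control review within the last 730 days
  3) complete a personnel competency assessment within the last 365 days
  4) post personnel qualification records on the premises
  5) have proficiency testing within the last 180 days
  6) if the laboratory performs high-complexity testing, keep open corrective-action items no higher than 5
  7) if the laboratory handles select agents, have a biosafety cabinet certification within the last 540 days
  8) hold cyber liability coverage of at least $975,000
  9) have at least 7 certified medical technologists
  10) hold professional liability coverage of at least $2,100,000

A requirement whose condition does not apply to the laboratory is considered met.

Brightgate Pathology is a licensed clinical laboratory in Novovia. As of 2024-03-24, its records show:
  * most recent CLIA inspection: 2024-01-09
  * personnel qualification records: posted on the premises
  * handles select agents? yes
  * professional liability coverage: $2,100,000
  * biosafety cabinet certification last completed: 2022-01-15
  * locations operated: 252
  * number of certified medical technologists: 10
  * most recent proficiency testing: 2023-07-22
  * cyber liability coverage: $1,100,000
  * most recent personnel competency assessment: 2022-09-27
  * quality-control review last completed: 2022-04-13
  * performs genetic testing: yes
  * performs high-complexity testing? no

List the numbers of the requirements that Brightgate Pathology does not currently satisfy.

1. CLIA inspection 75 days ago vs limit 60 → not met
2. condition 'performs genetic testing' holds; quality-control review 711 days ago vs limit 730 → met
3. personnel competency assessment 544 days ago vs limit 365 → not met
4. personnel qualification records present → met
5. proficiency testing 246 days ago vs limit 180 → not met
6. condition 'performs high-complexity testing' does not hold → requirement n/a → met
7. condition 'handles select agents' holds; biosafety cabinet certification 799 days ago vs limit 540 → not met
8. cyber liability coverage $1,100,000 ≥ $975,000 → met
9. certified medical technologists 10 ≥ 7 → met
10. professional liability coverage $2,100,000 ≥ $2,100,000 → met
Not met: 1, 3, 5, 7

1, 3, 5, 7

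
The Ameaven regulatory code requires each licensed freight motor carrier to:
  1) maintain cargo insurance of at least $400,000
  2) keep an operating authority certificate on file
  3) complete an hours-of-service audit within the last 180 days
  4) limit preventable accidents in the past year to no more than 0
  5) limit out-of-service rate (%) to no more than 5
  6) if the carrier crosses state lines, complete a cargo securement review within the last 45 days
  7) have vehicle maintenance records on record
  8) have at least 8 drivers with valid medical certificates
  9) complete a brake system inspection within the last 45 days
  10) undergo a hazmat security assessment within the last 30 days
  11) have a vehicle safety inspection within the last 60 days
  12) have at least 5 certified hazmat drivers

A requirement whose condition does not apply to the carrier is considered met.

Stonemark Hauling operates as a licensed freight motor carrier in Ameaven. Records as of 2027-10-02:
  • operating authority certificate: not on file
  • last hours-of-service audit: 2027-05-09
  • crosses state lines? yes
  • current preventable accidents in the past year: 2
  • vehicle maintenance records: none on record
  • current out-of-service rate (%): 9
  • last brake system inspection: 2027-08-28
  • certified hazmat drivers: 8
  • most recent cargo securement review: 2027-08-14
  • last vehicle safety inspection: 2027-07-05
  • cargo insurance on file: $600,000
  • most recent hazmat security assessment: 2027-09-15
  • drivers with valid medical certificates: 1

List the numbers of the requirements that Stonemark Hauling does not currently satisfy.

2, 4, 5, 6, 7, 8, 11

1. cargo insurance $600,000 ≥ $400,000 → met
2. operating authority certificate absent → not met
3. hours-of-service audit 146 days ago vs limit 180 → met
4. preventable accidents in the past year 2 > 0 → not met
5. out-of-service rate (%) 9 > 5 → not met
6. condition 'crosses state lines' holds; cargo securement review 49 days ago vs limit 45 → not met
7. vehicle maintenance records absent → not met
8. drivers with valid medical certificates 1 < 8 → not met
9. brake system inspection 35 days ago vs limit 45 → met
10. hazmat security assessment 17 days ago vs limit 30 → met
11. vehicle safety inspection 89 days ago vs limit 60 → not met
12. certified hazmat drivers 8 ≥ 5 → met
Not met: 2, 4, 5, 6, 7, 8, 11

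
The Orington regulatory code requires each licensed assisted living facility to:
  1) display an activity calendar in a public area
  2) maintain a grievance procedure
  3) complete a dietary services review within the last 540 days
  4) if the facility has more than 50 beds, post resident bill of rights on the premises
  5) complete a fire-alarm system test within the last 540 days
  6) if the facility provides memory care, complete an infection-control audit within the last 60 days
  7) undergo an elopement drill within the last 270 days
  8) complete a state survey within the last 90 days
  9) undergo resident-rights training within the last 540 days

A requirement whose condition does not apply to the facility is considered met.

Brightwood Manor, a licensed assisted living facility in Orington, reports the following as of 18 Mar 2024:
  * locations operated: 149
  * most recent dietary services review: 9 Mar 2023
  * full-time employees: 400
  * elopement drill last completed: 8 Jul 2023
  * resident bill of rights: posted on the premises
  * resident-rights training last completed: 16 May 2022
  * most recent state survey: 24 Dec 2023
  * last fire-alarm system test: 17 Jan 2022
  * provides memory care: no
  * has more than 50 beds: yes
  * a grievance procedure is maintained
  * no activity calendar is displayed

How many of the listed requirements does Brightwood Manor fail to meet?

3

1. activity calendar absent → not met
2. grievance procedure present → met
3. dietary services review 375 days ago vs limit 540 → met
4. condition 'has more than 50 beds' holds; resident bill of rights present → met
5. fire-alarm system test 791 days ago vs limit 540 → not met
6. condition 'provides memory care' does not hold → requirement n/a → met
7. elopement drill 254 days ago vs limit 270 → met
8. state survey 85 days ago vs limit 90 → met
9. resident-rights training 672 days ago vs limit 540 → not met
Not met: 3 of 9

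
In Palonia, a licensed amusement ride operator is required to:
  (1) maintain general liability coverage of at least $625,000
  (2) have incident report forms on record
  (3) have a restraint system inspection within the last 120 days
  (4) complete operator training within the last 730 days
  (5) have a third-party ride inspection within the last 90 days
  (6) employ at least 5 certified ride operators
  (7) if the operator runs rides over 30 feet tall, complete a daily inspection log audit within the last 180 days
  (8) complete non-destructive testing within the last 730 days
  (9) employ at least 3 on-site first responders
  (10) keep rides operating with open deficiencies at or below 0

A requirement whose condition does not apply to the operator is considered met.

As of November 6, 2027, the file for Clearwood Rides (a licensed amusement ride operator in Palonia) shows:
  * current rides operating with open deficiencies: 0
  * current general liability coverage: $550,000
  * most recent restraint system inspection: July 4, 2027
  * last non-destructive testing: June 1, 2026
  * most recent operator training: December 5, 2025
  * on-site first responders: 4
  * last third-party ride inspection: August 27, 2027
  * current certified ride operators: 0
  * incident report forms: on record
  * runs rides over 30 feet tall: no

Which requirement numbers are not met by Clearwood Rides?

1. general liability coverage $550,000 < $625,000 → not met
2. incident report forms present → met
3. restraint system inspection 125 days ago vs limit 120 → not met
4. operator training 701 days ago vs limit 730 → met
5. third-party ride inspection 71 days ago vs limit 90 → met
6. certified ride operators 0 < 5 → not met
7. condition 'runs rides over 30 feet tall' does not hold → requirement n/a → met
8. non-destructive testing 523 days ago vs limit 730 → met
9. on-site first responders 4 ≥ 3 → met
10. rides operating with open deficiencies 0 ≤ 0 → met
Not met: 1, 3, 6

1, 3, 6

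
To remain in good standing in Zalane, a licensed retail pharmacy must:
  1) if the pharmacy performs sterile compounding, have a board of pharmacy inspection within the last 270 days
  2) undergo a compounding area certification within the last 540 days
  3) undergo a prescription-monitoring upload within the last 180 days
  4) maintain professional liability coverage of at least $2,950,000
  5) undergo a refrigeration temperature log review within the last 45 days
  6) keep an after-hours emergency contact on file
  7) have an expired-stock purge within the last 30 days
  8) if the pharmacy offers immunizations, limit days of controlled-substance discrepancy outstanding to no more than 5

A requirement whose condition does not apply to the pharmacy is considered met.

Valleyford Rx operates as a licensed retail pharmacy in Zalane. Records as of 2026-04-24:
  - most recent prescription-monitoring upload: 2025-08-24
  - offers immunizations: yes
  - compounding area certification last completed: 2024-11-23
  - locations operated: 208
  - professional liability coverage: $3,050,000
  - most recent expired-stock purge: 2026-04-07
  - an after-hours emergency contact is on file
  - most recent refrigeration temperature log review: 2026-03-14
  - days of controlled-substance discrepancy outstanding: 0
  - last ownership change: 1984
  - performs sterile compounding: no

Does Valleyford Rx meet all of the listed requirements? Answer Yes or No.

1. condition 'performs sterile compounding' does not hold → requirement n/a → met
2. compounding area certification 517 days ago vs limit 540 → met
3. prescription-monitoring upload 243 days ago vs limit 180 → not met
4. professional liability coverage $3,050,000 ≥ $2,950,000 → met
5. refrigeration temperature log review 41 days ago vs limit 45 → met
6. after-hours emergency contact present → met
7. expired-stock purge 17 days ago vs limit 30 → met
8. condition 'offers immunizations' holds; days of controlled-substance discrepancy outstanding 0 ≤ 5 → met
Not met: 3

No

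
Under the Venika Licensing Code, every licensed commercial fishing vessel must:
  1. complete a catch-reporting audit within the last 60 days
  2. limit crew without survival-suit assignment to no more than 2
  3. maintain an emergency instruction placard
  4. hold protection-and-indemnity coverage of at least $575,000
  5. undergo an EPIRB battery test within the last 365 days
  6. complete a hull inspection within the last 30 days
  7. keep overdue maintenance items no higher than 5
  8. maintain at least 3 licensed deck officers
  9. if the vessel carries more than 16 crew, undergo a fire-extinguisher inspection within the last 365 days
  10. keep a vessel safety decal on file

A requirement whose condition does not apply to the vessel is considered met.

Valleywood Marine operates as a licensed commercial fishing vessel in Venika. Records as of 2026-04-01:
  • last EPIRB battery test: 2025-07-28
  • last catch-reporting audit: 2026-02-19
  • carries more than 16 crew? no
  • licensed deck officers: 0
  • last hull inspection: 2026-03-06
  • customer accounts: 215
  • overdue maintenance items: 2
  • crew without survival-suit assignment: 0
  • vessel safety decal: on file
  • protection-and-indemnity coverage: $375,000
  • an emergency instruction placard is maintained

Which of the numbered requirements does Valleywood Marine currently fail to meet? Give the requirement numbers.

1. catch-reporting audit 41 days ago vs limit 60 → met
2. crew without survival-suit assignment 0 ≤ 2 → met
3. emergency instruction placard present → met
4. protection-and-indemnity coverage $375,000 < $575,000 → not met
5. EPIRB battery test 247 days ago vs limit 365 → met
6. hull inspection 26 days ago vs limit 30 → met
7. overdue maintenance items 2 ≤ 5 → met
8. licensed deck officers 0 < 3 → not met
9. condition 'carries more than 16 crew' does not hold → requirement n/a → met
10. vessel safety decal present → met
Not met: 4, 8

4, 8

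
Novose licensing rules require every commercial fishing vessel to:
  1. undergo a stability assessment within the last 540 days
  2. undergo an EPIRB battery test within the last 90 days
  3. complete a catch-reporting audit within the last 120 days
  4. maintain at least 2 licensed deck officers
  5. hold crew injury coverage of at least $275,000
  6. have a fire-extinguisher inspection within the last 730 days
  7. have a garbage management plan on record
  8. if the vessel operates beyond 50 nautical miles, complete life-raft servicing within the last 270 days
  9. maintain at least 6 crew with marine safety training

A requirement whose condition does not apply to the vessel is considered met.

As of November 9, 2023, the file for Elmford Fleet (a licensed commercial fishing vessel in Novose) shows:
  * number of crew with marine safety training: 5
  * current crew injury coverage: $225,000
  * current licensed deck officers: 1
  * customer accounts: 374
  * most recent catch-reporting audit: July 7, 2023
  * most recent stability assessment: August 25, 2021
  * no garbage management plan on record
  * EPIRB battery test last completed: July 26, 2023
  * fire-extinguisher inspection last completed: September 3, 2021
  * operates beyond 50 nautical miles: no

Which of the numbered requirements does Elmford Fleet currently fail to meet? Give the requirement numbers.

1, 2, 3, 4, 5, 6, 7, 9

1. stability assessment 806 days ago vs limit 540 → not met
2. EPIRB battery test 106 days ago vs limit 90 → not met
3. catch-reporting audit 125 days ago vs limit 120 → not met
4. licensed deck officers 1 < 2 → not met
5. crew injury coverage $225,000 < $275,000 → not met
6. fire-extinguisher inspection 797 days ago vs limit 730 → not met
7. garbage management plan absent → not met
8. condition 'operates beyond 50 nautical miles' does not hold → requirement n/a → met
9. crew with marine safety training 5 < 6 → not met
Not met: 1, 2, 3, 4, 5, 6, 7, 9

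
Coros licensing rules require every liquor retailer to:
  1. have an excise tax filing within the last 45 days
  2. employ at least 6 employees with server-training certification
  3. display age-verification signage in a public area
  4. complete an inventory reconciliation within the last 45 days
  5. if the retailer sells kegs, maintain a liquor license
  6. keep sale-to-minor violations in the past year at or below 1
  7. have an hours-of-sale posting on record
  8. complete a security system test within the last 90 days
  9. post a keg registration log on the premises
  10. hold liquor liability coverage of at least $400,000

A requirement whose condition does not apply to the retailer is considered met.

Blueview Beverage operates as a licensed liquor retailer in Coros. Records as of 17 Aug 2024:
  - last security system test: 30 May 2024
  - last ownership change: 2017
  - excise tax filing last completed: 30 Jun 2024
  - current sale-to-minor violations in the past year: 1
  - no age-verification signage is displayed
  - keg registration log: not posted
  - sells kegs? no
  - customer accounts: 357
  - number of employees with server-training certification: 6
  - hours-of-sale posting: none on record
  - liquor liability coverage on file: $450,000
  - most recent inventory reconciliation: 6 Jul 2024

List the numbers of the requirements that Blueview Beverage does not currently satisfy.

1. excise tax filing 48 days ago vs limit 45 → not met
2. employees with server-training certification 6 ≥ 6 → met
3. age-verification signage absent → not met
4. inventory reconciliation 42 days ago vs limit 45 → met
5. condition 'sells kegs' does not hold → requirement n/a → met
6. sale-to-minor violations in the past year 1 ≤ 1 → met
7. hours-of-sale posting absent → not met
8. security system test 79 days ago vs limit 90 → met
9. keg registration log absent → not met
10. liquor liability coverage $450,000 ≥ $400,000 → met
Not met: 1, 3, 7, 9

1, 3, 7, 9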